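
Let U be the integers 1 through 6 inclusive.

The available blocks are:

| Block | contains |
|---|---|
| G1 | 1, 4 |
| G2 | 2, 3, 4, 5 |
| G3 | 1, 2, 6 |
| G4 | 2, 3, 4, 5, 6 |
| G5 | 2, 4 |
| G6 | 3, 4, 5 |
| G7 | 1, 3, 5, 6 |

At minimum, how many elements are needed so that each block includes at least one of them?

Take H = {1, 4}. Each listed block contains at least one of these, so H is a hitting set of size 2.
The blocks G5, G7 are pairwise disjoint, so any hitting set needs a separate element for each — at least 2. Hence 2 is optimal.

2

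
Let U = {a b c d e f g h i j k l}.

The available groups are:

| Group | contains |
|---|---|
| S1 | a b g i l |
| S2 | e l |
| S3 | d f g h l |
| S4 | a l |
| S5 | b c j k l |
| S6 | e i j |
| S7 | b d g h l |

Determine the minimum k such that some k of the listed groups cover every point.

4

Take {S3, S4, S5, S6}. Their union is {a, b, c, d, e, f, g, h, i, j, k, l}, which is all 12 points.
No 3 of the 7 groups cover everything (all 35 combinations miss at least one point), so 4 is optimal.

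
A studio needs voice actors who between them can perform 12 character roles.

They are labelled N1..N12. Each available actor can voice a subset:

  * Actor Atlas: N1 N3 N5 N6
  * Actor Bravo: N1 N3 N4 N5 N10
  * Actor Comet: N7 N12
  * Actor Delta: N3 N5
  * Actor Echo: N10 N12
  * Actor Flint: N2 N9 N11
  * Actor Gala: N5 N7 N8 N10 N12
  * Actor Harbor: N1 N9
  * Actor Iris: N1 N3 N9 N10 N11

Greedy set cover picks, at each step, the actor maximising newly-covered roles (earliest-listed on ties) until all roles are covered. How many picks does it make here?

4

Greedy: pick Bravo (covers 5 new) → pick Flint (covers 3 new) → pick Gala (covers 3 new) → pick Atlas (covers 1 new). Total picks: 4.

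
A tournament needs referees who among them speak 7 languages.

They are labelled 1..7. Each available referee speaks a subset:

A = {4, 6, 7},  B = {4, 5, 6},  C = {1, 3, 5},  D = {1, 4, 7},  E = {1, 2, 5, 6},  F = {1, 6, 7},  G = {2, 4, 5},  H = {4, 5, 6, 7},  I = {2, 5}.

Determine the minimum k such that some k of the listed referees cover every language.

Take {C, E, H}. Their union is {1, 2, 3, 4, 5, 6, 7}, which is all 7 languages.
Only C contains 3, so C is forced; the remaining 4 languages need at least 2 more referees (each remaining referee adds at most 3) — so at least 3 referees are needed, and 3 is optimal.

3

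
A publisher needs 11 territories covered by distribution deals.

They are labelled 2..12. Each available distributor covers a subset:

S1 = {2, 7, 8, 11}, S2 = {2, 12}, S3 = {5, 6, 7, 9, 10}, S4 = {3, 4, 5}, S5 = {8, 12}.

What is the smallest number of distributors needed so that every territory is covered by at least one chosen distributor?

S1 and S3 and S4 and S5 together: S1 ∪ S3 ∪ S4 ∪ S5 = {2, 3, 4, 5, 6, 7, 8, 9, 10, 11, 12} — every territory is covered.
No 3 of the 5 distributors cover everything (all 10 combinations miss at least one territory), so 4 is optimal.

4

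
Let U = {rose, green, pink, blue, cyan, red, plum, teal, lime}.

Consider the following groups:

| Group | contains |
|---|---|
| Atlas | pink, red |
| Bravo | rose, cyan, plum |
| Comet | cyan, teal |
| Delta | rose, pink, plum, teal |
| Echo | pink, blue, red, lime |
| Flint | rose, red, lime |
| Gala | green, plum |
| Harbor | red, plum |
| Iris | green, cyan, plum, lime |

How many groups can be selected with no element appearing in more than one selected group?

Comet, Echo, Gala are pairwise disjoint (Comet={cyan,teal}; Echo={pink,blue,red,lime}; Gala={green,plum}).
Every remaining group overlaps one of these, and no 4 of the listed groups are pairwise disjoint, so 3 is the maximum.

3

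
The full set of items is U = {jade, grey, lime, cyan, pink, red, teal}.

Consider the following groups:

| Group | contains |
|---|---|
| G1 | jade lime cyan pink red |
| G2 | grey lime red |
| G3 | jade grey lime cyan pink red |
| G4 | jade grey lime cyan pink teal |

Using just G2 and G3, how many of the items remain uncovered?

1

Union of G2, G3 = {jade, grey, lime, cyan, pink, red}.
Not covered: teal — 1 item.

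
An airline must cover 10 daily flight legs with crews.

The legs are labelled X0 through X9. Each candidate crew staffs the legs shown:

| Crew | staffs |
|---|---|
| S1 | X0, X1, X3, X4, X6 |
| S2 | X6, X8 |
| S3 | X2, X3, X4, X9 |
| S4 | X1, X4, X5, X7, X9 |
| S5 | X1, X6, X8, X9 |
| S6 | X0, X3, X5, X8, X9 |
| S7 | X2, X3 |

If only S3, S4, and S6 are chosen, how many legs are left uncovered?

1

Union of S3, S4, S6 = {X0, X1, X2, X3, X4, X5, X7, X8, X9}.
Not covered: X6 — 1 leg.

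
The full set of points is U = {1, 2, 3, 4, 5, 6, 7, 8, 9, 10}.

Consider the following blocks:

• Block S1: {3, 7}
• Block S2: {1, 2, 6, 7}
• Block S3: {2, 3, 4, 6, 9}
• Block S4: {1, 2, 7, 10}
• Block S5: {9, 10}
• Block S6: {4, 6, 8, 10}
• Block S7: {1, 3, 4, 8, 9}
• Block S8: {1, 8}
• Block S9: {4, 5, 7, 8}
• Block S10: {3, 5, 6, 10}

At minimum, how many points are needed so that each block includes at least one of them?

4

The 4 points {1, 7, 9, 10} hit every block.
No choice of 3 points meets every block, so 4 is the minimum.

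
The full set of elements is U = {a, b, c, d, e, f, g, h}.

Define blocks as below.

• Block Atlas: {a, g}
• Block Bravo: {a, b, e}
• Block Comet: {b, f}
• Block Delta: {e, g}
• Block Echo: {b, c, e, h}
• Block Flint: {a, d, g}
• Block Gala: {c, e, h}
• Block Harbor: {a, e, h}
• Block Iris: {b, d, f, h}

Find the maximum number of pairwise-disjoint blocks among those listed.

3

Comet, Flint, Gala are pairwise disjoint (Comet={b,f}; Flint={a,d,g}; Gala={c,e,h}).
Every remaining block overlaps one of these, and no 4 of the listed blocks are pairwise disjoint, so 3 is the maximum.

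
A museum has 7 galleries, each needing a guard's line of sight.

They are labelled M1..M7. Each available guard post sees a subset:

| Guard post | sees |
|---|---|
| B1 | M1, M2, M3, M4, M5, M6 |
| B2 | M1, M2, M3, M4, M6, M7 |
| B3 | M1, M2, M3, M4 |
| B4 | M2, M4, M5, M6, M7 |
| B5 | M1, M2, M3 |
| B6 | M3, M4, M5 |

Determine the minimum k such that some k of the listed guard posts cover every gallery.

2

B1 and B4 together: B1 ∪ B4 = {M1, M2, M3, M4, M5, M6, M7} — every gallery is covered.
No single guard post has all 7 galleries (the largest, B1, has 6), so 2 is optimal.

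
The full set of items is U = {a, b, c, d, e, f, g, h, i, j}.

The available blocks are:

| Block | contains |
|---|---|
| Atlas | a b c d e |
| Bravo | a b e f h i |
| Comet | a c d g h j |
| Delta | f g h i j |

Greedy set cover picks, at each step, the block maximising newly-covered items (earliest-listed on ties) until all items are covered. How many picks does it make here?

2

Greedy: pick Bravo (covers 6 new) → pick Comet (covers 4 new). Total picks: 2.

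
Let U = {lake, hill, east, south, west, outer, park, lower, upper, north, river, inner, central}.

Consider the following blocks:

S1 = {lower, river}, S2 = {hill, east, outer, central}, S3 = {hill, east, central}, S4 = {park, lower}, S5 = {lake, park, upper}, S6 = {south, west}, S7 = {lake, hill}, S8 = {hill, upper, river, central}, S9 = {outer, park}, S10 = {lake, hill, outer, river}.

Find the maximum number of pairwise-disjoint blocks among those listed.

S1, S3, S6, S9 are pairwise disjoint (S1={lower,river}; S3={hill,east,central}; S6={south,west}; S9={outer,park}).
Every remaining block overlaps one of these, and no 5 of the listed blocks are pairwise disjoint, so 4 is the maximum.

4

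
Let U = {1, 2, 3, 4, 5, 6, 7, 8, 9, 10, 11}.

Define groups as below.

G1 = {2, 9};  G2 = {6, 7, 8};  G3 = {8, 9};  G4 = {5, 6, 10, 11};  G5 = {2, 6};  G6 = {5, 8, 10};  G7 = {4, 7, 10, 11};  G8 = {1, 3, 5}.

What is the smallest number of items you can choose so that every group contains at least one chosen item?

4

H = {2, 4, 5, 8} meets every group (each contains at least one member of H), and |H| = 4.
The groups G3, G5, G7, G8 are pairwise disjoint, so any hitting set needs a separate item for each — at least 4. Hence 4 is optimal.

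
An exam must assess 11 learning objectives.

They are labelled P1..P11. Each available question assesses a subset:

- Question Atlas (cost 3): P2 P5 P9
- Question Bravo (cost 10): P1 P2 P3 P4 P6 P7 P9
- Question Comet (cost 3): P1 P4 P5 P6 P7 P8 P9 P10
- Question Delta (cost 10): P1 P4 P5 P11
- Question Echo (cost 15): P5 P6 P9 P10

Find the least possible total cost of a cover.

Bravo, Comet, Delta together cover every objective (Bravo ∪ Comet ∪ Delta = {P1, P2, P3, P4, P5, P6, P7, P8, P9, P10, P11}); total cost 10 + 3 + 10 = 23.
The greedy pick Comet, Atlas, Bravo, Delta costs 26; no covering selection beats 23.

23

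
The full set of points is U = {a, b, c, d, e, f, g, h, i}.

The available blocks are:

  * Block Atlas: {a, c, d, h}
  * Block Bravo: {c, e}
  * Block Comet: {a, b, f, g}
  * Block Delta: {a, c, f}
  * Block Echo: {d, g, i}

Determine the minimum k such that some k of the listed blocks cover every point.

4

Take {Atlas, Bravo, Comet, Echo}. Their union is {a, b, c, d, e, f, g, h, i}, which is all 9 points.
No 3 of the 5 blocks cover everything (all 10 combinations miss at least one point), so 4 is optimal.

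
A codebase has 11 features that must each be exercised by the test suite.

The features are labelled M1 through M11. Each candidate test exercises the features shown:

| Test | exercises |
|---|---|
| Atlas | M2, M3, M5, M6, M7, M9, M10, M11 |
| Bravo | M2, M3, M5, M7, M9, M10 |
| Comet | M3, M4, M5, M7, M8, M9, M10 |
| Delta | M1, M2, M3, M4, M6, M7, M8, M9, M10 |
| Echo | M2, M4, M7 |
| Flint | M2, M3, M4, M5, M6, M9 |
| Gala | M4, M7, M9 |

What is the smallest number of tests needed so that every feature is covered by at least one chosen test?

Atlas and Delta together: Atlas ∪ Delta = {M1, M2, M3, M4, M5, M6, M7, M8, M9, M10, M11} — every feature is covered.
No single test has all 11 features (the largest, Delta, has 9), so 2 is optimal.

2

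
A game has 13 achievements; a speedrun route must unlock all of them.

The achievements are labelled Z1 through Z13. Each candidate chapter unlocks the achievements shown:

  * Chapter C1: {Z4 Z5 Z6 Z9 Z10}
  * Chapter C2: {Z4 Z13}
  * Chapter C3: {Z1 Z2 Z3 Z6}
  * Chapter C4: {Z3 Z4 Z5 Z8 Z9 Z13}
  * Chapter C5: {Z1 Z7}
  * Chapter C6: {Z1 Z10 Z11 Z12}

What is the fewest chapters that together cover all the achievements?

C3 and C4 and C5 and C6 together: C3 ∪ C4 ∪ C5 ∪ C6 = {Z1, Z2, Z3, Z4, Z5, Z6, Z7, Z8, Z9, Z10, Z11, Z12, Z13} — every achievement is covered.
No 3 of the 6 chapters cover everything (all 20 combinations miss at least one achievement), so 4 is optimal.

4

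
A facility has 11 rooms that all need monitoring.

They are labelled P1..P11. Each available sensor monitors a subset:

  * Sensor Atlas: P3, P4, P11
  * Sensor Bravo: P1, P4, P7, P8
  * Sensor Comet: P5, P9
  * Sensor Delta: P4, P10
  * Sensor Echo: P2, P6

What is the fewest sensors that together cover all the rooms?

5

Take {Atlas, Bravo, Comet, Delta, Echo}. Their union is {P1, P2, P3, P4, P5, P6, P7, P8, P9, P10, P11}, which is all 11 rooms.
Only Bravo contains P1, so Bravo is forced; the remaining 7 rooms need at least 4 more sensors (each remaining sensor adds at most 2) — so at least 5 sensors are needed, and 5 is optimal.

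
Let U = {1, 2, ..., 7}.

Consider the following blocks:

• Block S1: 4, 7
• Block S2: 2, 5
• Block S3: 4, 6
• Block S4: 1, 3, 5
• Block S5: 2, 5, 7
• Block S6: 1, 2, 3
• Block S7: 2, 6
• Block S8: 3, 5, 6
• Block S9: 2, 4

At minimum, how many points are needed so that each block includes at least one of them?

3

Take H = {2, 3, 4}. Each listed block contains at least one of these, so H is a hitting set of size 3.
The blocks S1, S4, S7 are pairwise disjoint, so any hitting set needs a separate point for each — at least 3. Hence 3 is optimal.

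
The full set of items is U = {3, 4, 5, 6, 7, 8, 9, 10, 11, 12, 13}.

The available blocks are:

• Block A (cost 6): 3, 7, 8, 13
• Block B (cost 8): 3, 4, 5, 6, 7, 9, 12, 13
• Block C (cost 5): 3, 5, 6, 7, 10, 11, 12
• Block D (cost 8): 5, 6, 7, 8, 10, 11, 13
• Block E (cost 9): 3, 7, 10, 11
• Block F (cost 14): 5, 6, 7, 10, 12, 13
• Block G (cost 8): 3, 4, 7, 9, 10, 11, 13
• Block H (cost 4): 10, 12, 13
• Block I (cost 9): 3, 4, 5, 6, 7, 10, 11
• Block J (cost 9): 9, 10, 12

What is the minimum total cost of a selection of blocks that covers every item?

16

B, D together cover every item (B ∪ D = {3, 4, 5, 6, 7, 8, 9, 10, 11, 12, 13}); total cost 8 + 8 = 16.
The greedy pick C, B, A costs 19; no covering selection beats 16.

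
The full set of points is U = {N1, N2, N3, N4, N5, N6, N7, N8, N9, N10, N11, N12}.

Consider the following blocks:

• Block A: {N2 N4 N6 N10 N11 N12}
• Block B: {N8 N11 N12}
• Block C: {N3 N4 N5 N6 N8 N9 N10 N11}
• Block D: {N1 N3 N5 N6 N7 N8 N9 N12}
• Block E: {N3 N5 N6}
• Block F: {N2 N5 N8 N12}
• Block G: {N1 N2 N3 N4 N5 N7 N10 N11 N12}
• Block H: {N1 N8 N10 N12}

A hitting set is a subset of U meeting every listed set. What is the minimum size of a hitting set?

2

T = {N5, N12} meets every block (each contains at least one member of T), and |T| = 2.
The blocks B, E are pairwise disjoint, so any hitting set needs a separate point for each — at least 2. Hence 2 is optimal.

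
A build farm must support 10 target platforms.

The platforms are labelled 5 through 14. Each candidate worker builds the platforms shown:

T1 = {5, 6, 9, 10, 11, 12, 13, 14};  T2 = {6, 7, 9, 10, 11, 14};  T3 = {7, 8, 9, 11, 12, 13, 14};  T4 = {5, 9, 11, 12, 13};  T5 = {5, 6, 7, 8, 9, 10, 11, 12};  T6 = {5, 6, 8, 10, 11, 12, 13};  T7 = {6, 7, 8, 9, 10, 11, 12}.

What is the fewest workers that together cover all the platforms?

Take {T2, T6}. Their union is {5, 6, 7, 8, 9, 10, 11, 12, 13, 14}, which is all 10 platforms.
No single worker has all 10 platforms (the largest, T1, has 8), so 2 is optimal.

2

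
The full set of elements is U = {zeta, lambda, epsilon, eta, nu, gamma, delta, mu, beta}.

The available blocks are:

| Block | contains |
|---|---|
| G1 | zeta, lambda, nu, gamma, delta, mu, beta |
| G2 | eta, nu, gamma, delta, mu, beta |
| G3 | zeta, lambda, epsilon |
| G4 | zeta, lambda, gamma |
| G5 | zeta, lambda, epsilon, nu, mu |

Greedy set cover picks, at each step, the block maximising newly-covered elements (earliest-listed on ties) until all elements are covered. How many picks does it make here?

3

Greedy: pick G1 (covers 7 new) → pick G2 (covers 1 new) → pick G3 (covers 1 new). Total picks: 3.
(The true minimum cover uses only 2 blocks, so greedy is not optimal here.)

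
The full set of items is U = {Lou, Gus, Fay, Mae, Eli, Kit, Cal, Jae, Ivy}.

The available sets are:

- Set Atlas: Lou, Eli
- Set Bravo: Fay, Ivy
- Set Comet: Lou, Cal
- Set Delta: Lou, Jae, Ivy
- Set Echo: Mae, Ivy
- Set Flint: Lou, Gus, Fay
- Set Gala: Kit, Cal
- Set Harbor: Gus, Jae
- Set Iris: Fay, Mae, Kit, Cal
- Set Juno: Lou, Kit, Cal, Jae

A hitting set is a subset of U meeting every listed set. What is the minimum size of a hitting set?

4

The 4 items {Lou, Gus, Kit, Ivy} hit every set.
The sets Atlas, Bravo, Gala, Harbor are pairwise disjoint, so any hitting set needs a separate item for each — at least 4. Hence 4 is optimal.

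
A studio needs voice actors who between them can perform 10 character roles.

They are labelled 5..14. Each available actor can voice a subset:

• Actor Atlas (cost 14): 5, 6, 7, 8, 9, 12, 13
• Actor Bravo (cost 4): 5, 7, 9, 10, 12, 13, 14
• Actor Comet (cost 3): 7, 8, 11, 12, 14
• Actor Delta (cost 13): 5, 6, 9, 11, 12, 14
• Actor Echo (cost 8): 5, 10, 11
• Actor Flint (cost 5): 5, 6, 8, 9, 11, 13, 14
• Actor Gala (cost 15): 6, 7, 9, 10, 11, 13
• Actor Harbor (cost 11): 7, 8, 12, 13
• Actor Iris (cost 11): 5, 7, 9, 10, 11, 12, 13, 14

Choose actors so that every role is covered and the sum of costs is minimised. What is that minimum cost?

9

Bravo, Flint together cover every role (Bravo ∪ Flint = {5, 6, 7, 8, 9, 10, 11, 12, 13, 14}); total cost 4 + 5 = 9.
The greedy pick Bravo, Comet, Flint costs 12; no covering selection beats 9.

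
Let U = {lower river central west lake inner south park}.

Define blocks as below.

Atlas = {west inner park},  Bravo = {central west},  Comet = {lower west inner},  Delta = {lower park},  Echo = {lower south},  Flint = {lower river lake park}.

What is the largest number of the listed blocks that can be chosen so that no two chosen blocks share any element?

2

Bravo, Echo are pairwise disjoint (Bravo={central,west}; Echo={lower,south}).
Every remaining block overlaps one of these, and no 3 of the listed blocks are pairwise disjoint, so 2 is the maximum.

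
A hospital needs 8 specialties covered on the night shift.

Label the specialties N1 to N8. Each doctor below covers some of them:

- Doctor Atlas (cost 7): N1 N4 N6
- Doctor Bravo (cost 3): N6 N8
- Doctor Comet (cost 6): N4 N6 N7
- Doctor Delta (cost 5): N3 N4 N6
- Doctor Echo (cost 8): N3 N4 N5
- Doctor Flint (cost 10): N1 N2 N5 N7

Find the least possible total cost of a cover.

18

Bravo, Delta, Flint together cover every specialty (Bravo ∪ Delta ∪ Flint = {N1, N2, N3, N4, N5, N6, N7, N8}); total cost 3 + 5 + 10 = 18.
No covering selection has total cost below 18.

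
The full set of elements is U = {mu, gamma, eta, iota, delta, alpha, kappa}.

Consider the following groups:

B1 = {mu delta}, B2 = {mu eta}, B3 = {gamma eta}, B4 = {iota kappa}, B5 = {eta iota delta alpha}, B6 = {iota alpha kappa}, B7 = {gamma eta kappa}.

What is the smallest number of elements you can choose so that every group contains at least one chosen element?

The 3 elements {eta, iota, delta} hit every group.
The groups B1, B3, B4 are pairwise disjoint, so any hitting set needs a separate element for each — at least 3. Hence 3 is optimal.

3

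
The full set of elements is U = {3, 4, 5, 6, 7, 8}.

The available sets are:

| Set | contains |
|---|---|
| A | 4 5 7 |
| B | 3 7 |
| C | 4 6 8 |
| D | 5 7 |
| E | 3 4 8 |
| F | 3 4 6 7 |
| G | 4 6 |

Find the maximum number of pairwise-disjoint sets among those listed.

C, D are pairwise disjoint (C={4,6,8}; D={5,7}).
Every remaining set overlaps one of these, and no 3 of the listed sets are pairwise disjoint, so 2 is the maximum.

2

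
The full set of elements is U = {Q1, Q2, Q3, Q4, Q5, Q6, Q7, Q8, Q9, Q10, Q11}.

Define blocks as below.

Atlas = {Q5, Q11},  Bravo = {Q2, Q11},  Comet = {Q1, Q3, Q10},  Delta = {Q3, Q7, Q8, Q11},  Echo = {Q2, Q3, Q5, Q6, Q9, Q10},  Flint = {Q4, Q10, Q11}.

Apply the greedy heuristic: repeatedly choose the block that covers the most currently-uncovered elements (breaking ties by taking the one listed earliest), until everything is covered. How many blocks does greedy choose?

4

Greedy: pick Echo (covers 6 new) → pick Delta (covers 3 new) → pick Comet (covers 1 new) → pick Flint (covers 1 new). Total picks: 4.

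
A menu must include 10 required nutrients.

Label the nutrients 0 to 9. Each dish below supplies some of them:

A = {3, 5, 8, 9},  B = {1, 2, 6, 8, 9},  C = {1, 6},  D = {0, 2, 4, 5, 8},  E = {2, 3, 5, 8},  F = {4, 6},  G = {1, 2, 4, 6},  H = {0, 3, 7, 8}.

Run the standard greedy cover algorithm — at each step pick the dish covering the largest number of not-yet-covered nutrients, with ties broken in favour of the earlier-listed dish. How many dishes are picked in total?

Greedy: pick B (covers 5 new) → pick D (covers 3 new) → pick H (covers 2 new). Total picks: 3.

3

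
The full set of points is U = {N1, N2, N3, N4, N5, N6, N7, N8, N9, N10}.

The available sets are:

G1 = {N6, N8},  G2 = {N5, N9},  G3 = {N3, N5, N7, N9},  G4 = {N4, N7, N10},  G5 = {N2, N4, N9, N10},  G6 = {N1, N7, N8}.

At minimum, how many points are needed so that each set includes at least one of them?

H = {N4, N8, N9} meets every set (each contains at least one member of H), and |H| = 3.
The sets G1, G2, G4 are pairwise disjoint, so any hitting set needs a separate point for each — at least 3. Hence 3 is optimal.

3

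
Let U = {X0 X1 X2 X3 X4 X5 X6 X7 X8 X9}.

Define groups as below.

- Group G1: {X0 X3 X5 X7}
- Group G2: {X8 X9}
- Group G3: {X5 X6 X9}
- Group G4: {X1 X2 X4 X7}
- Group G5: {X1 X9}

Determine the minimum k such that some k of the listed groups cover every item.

G1, G2, G3, and G4 cover everything between them: the union {X0, X1, X2, X3, X4, X5, X6, X7, X8, X9} is all of U.
No 3 of the 5 groups cover everything (all 10 combinations miss at least one item), so 4 is optimal.

4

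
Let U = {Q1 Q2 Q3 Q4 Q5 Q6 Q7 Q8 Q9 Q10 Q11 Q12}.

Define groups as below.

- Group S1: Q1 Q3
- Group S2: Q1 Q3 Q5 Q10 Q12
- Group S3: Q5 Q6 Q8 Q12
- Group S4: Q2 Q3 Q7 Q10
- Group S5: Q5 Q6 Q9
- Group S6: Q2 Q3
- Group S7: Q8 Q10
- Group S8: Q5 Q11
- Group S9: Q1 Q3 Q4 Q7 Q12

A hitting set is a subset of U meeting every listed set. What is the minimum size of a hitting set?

Take H = {Q3, Q5, Q10}. Each listed group contains at least one of these, so H is a hitting set of size 3.
The groups S7, S8, S9 are pairwise disjoint, so any hitting set needs a separate element for each — at least 3. Hence 3 is optimal.

3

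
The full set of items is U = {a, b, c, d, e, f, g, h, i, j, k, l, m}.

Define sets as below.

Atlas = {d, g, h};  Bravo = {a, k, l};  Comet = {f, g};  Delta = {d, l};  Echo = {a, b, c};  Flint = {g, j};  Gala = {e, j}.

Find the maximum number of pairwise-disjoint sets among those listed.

Comet, Delta, Echo, Gala are pairwise disjoint (Comet={f,g}; Delta={d,l}; Echo={a,b,c}; Gala={e,j}).
Every remaining set overlaps one of these, and no 5 of the listed sets are pairwise disjoint, so 4 is the maximum.

4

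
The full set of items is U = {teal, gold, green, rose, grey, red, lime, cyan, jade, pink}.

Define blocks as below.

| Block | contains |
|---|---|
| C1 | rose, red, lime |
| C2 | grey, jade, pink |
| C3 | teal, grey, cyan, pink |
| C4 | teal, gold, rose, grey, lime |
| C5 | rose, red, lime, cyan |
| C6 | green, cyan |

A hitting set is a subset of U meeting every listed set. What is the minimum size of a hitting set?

3

Take H = {rose, cyan, pink}. Each listed block contains at least one of these, so H is a hitting set of size 3.
The blocks C1, C2, C6 are pairwise disjoint, so any hitting set needs a separate item for each — at least 3. Hence 3 is optimal.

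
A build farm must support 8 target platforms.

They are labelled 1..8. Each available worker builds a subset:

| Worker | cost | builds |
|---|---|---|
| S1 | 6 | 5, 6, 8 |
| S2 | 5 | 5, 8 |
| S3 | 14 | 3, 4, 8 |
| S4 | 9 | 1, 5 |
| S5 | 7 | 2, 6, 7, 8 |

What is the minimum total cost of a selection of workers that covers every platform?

S3, S4, S5 together cover every platform (S3 ∪ S4 ∪ S5 = {1, 2, 3, 4, 5, 6, 7, 8}); total cost 14 + 9 + 7 = 30.
No covering selection has total cost below 30.

30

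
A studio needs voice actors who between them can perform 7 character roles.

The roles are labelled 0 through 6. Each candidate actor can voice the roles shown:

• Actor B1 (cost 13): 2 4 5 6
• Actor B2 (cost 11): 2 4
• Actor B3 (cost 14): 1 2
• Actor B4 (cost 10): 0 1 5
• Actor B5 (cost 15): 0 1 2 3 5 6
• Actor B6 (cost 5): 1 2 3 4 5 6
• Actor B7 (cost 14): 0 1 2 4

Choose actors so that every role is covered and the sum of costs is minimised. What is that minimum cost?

B4, B6 together cover every role (B4 ∪ B6 = {0, 1, 2, 3, 4, 5, 6}); total cost 10 + 5 = 15.
No covering selection has total cost below 15.

15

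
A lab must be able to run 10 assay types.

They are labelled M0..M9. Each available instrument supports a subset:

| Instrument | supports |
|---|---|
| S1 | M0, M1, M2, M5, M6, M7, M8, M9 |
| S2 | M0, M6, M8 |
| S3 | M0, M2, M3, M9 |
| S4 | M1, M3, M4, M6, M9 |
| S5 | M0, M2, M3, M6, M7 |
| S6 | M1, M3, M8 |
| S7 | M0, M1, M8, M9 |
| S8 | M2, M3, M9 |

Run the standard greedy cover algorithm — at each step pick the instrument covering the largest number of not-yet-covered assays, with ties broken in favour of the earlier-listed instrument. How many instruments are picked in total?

2

Greedy: pick S1 (covers 8 new) → pick S4 (covers 2 new). Total picks: 2.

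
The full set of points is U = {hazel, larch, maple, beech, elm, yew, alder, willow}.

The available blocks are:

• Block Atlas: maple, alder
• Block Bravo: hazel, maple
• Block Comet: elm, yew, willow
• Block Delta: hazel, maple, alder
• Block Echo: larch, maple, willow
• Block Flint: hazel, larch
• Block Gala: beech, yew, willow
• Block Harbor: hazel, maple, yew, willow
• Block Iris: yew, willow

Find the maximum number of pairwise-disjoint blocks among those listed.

Atlas, Comet, Flint are pairwise disjoint (Atlas={maple,alder}; Comet={elm,yew,willow}; Flint={hazel,larch}).
Every remaining block overlaps one of these, and no 4 of the listed blocks are pairwise disjoint, so 3 is the maximum.

3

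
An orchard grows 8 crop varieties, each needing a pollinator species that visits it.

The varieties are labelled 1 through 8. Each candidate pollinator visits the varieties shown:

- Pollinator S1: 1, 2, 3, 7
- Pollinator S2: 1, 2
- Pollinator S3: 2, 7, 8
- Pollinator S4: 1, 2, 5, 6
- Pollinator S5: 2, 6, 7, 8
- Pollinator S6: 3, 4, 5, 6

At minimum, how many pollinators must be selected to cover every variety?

Take {S2, S5, S6}. Their union is {1, 2, 3, 4, 5, 6, 7, 8}, which is all 8 varieties.
Only S6 contains 4, so S6 is forced; the remaining 4 varieties need at least 2 more pollinators (each remaining pollinator adds at most 3) — so at least 3 pollinators are needed, and 3 is optimal.

3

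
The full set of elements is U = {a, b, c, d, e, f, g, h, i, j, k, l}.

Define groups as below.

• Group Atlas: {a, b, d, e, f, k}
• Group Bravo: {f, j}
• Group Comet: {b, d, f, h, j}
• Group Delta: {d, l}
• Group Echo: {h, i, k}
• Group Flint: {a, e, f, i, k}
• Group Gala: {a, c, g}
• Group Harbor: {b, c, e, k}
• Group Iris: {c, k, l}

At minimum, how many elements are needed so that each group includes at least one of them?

4

The 4 elements {c, d, i, j} hit every group.
The groups Bravo, Delta, Echo, Gala are pairwise disjoint, so any hitting set needs a separate element for each — at least 4. Hence 4 is optimal.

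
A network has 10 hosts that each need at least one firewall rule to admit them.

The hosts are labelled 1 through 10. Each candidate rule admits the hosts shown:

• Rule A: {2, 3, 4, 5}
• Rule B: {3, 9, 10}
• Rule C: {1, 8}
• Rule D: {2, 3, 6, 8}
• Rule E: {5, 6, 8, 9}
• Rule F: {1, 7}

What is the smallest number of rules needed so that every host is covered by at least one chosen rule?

A and B and D and F together: A ∪ B ∪ D ∪ F = {1, 2, 3, 4, 5, 6, 7, 8, 9, 10} — every host is covered.
Only B contains 10, so B is forced; the remaining 7 hosts need at least 3 more rules (each remaining rule adds at most 3) — so at least 4 rules are needed, and 4 is optimal.

4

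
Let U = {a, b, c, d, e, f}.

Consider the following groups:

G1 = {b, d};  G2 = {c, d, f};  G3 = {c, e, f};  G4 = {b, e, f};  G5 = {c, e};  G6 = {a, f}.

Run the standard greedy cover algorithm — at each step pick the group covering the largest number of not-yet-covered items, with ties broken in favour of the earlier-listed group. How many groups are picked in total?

Greedy: pick G2 (covers 3 new) → pick G4 (covers 2 new) → pick G6 (covers 1 new). Total picks: 3.

3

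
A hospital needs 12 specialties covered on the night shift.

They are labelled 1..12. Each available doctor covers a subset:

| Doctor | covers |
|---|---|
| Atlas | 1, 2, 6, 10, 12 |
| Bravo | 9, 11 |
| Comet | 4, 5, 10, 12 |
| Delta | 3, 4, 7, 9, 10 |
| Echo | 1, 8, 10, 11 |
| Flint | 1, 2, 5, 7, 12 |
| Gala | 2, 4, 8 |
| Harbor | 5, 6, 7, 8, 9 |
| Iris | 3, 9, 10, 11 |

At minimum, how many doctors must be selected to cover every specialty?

4

Atlas and Gala and Harbor and Iris together: Atlas ∪ Gala ∪ Harbor ∪ Iris = {1, 2, 3, 4, 5, 6, 7, 8, 9, 10, 11, 12} — every specialty is covered.
No 3 of the 9 doctors cover everything (all 84 combinations miss at least one specialty), so 4 is optimal.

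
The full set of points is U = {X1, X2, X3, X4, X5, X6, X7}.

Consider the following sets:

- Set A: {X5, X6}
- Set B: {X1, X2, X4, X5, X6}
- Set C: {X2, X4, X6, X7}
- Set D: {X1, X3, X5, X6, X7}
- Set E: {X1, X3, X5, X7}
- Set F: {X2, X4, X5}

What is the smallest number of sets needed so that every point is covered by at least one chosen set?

2

B and E cover everything between them: the union {X1, X2, X3, X4, X5, X6, X7} is all of U.
No single set has all 7 points (the largest, B, has 5), so 2 is optimal.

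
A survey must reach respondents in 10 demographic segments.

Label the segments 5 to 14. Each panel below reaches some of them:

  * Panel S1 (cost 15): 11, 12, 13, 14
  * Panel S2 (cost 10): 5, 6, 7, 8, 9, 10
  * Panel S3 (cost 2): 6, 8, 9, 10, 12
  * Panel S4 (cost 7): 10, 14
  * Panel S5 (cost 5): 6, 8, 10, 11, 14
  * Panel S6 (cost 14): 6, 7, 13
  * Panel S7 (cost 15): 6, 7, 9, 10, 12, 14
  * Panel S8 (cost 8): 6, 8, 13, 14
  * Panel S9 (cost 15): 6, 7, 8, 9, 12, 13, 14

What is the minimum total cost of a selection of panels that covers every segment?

S1, S2 together cover every segment (S1 ∪ S2 = {5, 6, 7, 8, 9, 10, 11, 12, 13, 14}); total cost 15 + 10 = 25.
No covering selection has total cost below 25.

25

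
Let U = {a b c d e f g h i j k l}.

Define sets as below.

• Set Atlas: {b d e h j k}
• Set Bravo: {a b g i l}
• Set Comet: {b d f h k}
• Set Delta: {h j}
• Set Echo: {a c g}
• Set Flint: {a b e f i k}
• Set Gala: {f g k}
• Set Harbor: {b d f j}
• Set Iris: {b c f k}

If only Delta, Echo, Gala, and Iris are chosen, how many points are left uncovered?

Union of Delta, Echo, Gala, Iris = {a, b, c, f, g, h, j, k}.
Not covered: d, e, i, l — 4 points.

4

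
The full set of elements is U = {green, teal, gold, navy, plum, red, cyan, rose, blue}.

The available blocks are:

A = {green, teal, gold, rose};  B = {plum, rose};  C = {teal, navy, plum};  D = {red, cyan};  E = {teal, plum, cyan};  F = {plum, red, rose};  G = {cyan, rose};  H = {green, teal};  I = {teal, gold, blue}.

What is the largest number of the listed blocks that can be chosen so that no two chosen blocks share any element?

3

B, D, I are pairwise disjoint (B={plum,rose}; D={red,cyan}; I={teal,gold,blue}).
Every remaining block overlaps one of these, and no 4 of the listed blocks are pairwise disjoint, so 3 is the maximum.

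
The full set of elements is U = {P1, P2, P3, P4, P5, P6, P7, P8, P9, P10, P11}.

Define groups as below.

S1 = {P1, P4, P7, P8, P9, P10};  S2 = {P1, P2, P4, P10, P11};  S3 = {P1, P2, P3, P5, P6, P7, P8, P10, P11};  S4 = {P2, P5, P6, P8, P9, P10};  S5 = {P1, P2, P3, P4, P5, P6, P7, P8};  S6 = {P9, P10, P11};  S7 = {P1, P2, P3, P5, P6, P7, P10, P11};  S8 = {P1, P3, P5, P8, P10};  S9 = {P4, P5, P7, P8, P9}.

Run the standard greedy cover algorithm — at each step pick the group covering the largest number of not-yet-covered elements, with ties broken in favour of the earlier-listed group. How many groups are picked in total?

Greedy: pick S3 (covers 9 new) → pick S1 (covers 2 new). Total picks: 2.

2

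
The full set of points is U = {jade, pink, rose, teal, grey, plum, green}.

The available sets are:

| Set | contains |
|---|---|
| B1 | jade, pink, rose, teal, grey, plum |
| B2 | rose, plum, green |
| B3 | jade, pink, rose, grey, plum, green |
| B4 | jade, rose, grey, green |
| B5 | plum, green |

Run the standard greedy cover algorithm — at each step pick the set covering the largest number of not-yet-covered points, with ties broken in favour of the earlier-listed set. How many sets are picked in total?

2

Greedy: pick B1 (covers 6 new) → pick B2 (covers 1 new). Total picks: 2.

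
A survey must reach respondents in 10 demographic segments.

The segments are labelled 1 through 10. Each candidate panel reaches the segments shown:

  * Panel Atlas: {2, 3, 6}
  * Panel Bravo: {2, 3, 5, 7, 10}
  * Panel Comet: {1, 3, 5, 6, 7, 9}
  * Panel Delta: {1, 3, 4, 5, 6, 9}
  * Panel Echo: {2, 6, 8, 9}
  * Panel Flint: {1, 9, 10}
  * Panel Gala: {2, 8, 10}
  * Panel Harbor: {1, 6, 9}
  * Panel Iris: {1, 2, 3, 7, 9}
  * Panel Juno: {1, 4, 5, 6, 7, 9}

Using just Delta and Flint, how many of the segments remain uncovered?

Union of Delta, Flint = {1, 3, 4, 5, 6, 9, 10}.
Not covered: 2, 7, 8 — 3 segments.

3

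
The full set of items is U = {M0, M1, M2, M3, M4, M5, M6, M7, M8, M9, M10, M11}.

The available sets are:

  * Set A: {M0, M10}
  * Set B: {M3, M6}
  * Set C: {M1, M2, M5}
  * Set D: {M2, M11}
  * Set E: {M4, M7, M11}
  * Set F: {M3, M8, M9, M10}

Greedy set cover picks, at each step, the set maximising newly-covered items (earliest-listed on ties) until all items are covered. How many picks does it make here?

5

Greedy: pick F (covers 4 new) → pick C (covers 3 new) → pick E (covers 3 new) → pick A (covers 1 new) → pick B (covers 1 new). Total picks: 5.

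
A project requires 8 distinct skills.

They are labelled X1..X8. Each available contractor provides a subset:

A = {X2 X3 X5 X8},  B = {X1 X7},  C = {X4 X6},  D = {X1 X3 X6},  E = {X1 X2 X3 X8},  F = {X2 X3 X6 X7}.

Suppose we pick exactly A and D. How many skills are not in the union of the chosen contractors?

Union of A, D = {X1, X2, X3, X5, X6, X8}.
Not covered: X4, X7 — 2 skills.

2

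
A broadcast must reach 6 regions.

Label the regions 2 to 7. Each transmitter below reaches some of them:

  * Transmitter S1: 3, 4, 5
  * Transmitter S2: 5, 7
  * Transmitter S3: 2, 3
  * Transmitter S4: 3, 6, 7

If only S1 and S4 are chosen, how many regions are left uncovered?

1

Union of S1, S4 = {3, 4, 5, 6, 7}.
Not covered: 2 — 1 region.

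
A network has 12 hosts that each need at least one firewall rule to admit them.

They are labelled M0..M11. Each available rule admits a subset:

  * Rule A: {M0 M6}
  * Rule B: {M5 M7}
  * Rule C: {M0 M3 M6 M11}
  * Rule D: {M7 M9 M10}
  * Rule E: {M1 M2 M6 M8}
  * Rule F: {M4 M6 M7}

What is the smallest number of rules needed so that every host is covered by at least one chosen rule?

5

Take {B, C, D, E, F}. Their union is {M0, M1, M2, M3, M4, M5, M6, M7, M8, M9, M10, M11}, which is all 12 hosts.
No 4 of the 6 rules cover everything (all 15 combinations miss at least one host), so 5 is optimal.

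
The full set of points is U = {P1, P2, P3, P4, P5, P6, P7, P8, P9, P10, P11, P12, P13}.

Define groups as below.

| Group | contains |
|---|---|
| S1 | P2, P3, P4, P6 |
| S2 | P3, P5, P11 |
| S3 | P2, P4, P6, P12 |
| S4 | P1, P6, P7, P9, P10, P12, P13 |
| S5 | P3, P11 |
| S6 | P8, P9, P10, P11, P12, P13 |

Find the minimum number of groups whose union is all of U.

Take {S1, S2, S4, S6}. Their union is {P1, P2, P3, P4, P5, P6, P7, P8, P9, P10, P11, P12, P13}, which is all 13 points.
No 3 of the 6 groups cover everything (all 20 combinations miss at least one point), so 4 is optimal.

4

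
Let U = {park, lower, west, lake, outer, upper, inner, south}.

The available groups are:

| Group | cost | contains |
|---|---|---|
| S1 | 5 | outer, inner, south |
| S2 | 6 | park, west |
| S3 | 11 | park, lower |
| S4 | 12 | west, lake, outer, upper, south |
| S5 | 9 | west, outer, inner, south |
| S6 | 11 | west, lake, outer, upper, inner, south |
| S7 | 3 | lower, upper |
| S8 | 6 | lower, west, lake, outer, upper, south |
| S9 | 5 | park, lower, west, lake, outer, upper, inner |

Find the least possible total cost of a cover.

S1, S9 together cover every point (S1 ∪ S9 = {park, lower, west, lake, outer, upper, inner, south}); total cost 5 + 5 = 10.
No covering selection has total cost below 10.

10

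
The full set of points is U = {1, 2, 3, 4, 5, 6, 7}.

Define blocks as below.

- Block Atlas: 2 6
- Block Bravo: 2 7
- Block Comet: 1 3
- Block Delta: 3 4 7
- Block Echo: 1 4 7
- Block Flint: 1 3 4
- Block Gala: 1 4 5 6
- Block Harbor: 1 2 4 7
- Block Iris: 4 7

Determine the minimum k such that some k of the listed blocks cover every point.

Take {Bravo, Flint, Gala}. Their union is {1, 2, 3, 4, 5, 6, 7}, which is all 7 points.
Only Gala contains 5, so Gala is forced; the remaining 3 points need at least 2 more blocks (each remaining block adds at most 2) — so at least 3 blocks are needed, and 3 is optimal.

3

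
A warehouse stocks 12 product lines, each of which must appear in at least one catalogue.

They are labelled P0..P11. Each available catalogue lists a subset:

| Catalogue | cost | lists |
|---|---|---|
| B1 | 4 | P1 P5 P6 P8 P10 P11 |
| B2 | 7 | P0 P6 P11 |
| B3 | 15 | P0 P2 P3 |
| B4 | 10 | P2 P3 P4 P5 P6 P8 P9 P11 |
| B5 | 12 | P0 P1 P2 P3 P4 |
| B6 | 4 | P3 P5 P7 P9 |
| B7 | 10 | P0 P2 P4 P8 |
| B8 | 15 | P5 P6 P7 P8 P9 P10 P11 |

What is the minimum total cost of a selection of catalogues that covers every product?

B1, B6, B7 together cover every product (B1 ∪ B6 ∪ B7 = {P0, P1, P2, P3, P4, P5, P6, P7, P8, P9, P10, P11}); total cost 4 + 4 + 10 = 18.
No covering selection has total cost below 18.

18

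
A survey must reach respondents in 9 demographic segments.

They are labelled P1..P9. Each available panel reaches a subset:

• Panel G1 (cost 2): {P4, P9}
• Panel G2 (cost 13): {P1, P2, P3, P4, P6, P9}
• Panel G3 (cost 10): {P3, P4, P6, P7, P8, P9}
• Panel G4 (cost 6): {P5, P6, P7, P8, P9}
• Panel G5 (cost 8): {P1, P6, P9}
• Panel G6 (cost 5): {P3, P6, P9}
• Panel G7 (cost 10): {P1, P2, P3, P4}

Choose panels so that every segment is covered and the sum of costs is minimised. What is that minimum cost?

G4, G7 together cover every segment (G4 ∪ G7 = {P1, P2, P3, P4, P5, P6, P7, P8, P9}); total cost 6 + 10 = 16.
The greedy pick G1, G4, G7 costs 18; no covering selection beats 16.

16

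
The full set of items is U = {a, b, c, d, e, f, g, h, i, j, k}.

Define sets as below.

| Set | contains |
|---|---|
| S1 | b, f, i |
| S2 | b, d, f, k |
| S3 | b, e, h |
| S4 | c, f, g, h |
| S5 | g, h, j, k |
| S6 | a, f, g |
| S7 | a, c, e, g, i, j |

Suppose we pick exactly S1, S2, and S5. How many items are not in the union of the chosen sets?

3

Union of S1, S2, S5 = {b, d, f, g, h, i, j, k}.
Not covered: a, c, e — 3 items.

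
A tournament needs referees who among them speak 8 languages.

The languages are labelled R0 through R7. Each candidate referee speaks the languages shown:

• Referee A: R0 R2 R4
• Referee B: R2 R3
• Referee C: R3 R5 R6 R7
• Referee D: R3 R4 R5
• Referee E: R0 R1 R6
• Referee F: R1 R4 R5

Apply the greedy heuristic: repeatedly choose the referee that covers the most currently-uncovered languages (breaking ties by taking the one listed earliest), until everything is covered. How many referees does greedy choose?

3

Greedy: pick C (covers 4 new) → pick A (covers 3 new) → pick E (covers 1 new). Total picks: 3.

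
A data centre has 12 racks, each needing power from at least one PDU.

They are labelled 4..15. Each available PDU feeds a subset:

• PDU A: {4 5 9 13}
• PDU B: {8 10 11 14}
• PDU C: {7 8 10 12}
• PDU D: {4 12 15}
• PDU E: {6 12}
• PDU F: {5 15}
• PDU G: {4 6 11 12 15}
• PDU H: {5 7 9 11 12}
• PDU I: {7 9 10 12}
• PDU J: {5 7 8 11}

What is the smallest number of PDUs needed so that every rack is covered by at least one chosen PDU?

4

A and B and C and G together: A ∪ B ∪ C ∪ G = {4, 5, 6, 7, 8, 9, 10, 11, 12, 13, 14, 15} — every rack is covered.
No 3 of the 10 PDUs cover everything (all 120 combinations miss at least one rack), so 4 is optimal.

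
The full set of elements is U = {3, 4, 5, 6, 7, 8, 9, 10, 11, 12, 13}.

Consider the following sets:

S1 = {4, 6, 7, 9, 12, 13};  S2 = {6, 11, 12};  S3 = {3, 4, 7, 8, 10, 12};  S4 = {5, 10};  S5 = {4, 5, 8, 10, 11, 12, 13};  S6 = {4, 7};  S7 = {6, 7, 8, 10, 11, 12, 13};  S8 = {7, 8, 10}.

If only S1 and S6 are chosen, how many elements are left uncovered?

5

Union of S1, S6 = {4, 6, 7, 9, 12, 13}.
Not covered: 3, 5, 8, 10, 11 — 5 elements.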